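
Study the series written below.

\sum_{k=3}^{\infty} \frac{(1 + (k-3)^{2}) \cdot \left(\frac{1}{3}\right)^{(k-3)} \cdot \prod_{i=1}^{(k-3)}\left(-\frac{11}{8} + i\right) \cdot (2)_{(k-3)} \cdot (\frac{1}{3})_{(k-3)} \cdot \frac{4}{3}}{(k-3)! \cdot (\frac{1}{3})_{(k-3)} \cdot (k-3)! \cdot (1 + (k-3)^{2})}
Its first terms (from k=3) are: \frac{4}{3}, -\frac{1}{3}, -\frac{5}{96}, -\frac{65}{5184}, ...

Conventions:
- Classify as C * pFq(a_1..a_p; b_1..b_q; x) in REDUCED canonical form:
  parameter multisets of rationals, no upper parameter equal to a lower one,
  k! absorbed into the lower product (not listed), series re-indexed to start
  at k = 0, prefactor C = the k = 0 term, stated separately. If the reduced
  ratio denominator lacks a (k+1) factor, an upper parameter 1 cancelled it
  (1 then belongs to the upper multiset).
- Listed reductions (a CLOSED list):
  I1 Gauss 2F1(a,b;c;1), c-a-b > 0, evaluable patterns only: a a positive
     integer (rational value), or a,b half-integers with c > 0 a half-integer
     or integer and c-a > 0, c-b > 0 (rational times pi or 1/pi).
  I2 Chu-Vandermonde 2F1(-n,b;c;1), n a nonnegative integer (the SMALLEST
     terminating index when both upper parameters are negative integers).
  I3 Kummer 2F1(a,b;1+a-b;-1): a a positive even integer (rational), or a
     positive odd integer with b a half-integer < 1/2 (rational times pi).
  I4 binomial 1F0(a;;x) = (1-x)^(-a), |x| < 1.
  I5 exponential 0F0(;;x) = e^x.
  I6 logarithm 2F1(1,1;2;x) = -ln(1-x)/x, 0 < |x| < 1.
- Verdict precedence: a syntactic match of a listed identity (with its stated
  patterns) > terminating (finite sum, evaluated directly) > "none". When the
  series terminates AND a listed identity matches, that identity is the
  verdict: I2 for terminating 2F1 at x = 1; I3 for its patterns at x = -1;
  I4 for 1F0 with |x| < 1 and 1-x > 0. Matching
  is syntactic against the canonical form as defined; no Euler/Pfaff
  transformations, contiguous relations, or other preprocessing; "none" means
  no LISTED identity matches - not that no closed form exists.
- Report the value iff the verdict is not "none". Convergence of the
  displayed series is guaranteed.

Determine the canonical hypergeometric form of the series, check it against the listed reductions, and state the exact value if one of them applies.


Classification (C = \frac{4}{3}): 2F1 with upper {-\frac{3}{8}, 2}, lower {1}, argument x = \frac{1}{3}. Verdict: none here - no I1-I6 shape fits x = \frac{1}{3} with lower {1}.

Structural cue: from the first term \frac{4}{3}: the denominator's factorial ratio (prefactor 4/3) is a lower Pochhammer.
Term ratio: r(k) = \frac{1}{3} * (k-\frac{3}{8}) (k+2) / [(k+1) (k+1)] - rational in k. x = \frac{1}{3}; t_0 = \frac{4}{3}; negate the roots.


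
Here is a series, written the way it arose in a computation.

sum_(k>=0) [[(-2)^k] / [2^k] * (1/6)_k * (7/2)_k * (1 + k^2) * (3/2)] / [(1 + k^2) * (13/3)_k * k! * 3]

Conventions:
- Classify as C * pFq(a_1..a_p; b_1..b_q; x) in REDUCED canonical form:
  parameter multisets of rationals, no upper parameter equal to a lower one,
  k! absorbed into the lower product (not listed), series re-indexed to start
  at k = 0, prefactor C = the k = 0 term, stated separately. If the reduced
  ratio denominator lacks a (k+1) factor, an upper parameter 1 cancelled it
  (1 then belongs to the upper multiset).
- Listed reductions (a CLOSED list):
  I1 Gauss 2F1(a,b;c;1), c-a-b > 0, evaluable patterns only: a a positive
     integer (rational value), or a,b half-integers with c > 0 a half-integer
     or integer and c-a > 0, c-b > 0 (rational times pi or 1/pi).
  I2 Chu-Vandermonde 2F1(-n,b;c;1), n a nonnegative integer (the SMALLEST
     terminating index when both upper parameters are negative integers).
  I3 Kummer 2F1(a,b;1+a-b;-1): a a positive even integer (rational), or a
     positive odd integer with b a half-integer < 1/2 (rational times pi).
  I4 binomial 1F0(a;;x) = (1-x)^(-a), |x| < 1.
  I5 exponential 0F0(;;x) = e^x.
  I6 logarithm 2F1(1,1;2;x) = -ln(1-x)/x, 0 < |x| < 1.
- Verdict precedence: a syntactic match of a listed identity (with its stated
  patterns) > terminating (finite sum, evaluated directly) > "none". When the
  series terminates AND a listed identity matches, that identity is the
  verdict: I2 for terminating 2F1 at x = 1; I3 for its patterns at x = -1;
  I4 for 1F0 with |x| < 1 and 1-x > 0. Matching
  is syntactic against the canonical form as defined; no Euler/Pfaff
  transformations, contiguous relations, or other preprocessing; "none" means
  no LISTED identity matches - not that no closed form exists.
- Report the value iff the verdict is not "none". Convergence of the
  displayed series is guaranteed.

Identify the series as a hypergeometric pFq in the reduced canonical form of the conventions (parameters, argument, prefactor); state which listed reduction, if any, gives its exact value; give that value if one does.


Reduced: x = -1, 2F1, upper = {1/6, 7/2}, lower = {13/3}, C = 1/2. Verdict: none - this 2F1 at x = -1 matches no listed pattern, and upper {1/6, 7/2} holds no stopper.

Key step: x = (-1) and the constant factors (C = 1/2) combine into one prefactor.
Ratio: r(k) = (-1) * (k+1/6) (k+7/2) / [(k+13/3) (k+1)] ; factor over Q: parameters, x = (-1), and C = 1/2.


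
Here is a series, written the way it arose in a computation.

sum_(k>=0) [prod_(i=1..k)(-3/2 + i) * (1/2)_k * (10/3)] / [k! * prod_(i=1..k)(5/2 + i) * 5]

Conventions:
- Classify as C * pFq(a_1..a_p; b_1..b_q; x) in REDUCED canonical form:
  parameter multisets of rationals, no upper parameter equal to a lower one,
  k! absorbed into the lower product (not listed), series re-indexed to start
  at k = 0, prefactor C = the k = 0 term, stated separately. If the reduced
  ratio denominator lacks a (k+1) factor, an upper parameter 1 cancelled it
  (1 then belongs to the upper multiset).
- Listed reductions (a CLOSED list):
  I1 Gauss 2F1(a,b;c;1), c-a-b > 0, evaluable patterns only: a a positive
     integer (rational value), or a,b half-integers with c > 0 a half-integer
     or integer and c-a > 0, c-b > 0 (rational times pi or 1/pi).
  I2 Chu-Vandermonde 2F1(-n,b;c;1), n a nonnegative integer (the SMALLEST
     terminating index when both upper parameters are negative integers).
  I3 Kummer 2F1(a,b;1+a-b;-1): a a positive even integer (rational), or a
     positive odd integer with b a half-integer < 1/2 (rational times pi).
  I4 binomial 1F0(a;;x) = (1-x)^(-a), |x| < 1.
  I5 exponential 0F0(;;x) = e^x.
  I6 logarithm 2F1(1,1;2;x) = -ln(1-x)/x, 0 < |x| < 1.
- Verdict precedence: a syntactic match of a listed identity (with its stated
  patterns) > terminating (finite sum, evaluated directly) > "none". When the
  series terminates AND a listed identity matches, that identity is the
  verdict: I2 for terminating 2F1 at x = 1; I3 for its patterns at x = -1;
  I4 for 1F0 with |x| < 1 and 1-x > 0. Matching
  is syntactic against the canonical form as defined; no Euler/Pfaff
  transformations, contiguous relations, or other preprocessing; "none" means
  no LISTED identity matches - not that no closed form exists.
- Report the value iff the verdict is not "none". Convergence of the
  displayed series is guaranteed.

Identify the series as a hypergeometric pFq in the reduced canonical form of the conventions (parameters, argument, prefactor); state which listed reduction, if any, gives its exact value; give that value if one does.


The tell: with t_0 = 2/3, the lower running product (C = 2/3, x = 1) is a rising factorial.
Ratio: r(k) = 1 * (k-1/2) (k+1/2) / [(k+7/2) (k+1)] - rational in k. x = 1; t_0 = 2/3; negate the roots.

Canonical form: C = 2/3 times 2F1 with upper {-1/2, 1/2}, lower {7/2}, x = 1. Verdict: this is the half-integer Gauss pattern (I1) (x = 1; upper {-1/2, 1/2} half-integers, c = 7/2 in the evaluable pattern). Value: (25/128) * pi.


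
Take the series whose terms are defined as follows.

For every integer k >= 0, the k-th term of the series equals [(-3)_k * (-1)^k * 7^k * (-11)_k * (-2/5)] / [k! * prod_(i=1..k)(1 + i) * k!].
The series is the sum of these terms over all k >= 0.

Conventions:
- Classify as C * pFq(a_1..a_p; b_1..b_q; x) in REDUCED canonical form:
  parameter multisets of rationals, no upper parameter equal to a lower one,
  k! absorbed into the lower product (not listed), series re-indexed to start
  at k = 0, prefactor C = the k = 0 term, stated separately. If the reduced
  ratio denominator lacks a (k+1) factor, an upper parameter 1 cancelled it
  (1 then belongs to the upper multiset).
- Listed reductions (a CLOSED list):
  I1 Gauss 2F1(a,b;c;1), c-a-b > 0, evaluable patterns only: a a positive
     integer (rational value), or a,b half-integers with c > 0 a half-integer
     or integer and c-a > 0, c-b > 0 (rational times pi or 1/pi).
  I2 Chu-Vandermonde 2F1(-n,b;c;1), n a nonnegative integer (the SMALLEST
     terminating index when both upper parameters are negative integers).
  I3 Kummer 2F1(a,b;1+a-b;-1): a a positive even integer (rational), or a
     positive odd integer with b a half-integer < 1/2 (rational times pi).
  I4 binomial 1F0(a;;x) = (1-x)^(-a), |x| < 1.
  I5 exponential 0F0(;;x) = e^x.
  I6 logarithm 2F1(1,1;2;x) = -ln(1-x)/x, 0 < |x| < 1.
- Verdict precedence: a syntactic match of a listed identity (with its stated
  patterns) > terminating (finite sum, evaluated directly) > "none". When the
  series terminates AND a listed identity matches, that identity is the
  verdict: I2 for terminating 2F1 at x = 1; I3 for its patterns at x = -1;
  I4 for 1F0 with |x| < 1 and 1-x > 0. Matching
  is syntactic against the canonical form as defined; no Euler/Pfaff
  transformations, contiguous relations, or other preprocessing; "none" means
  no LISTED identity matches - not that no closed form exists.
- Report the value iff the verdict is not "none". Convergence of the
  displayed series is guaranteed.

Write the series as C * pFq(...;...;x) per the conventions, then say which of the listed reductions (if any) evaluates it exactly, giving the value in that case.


The series (x = -7) is 2F2: upper {-11, -3}, lower {1, 2}, prefactor -2/5. Verdict: terminating (-3 upstairs). 4 nonzero terms in all; added directly. Its exact value is 9001/20.

Structural cue: x = (-7) and the denominator's factorial ratio (C = -2/5) is a lower Pochhammer.
Ratio: r(k) = (-7) * (k-11) (k-3) / [(k+1) (k+2) (k+1)] - poly over poly, x = (-7) from leading terms; C = -2/5 at k = 0.


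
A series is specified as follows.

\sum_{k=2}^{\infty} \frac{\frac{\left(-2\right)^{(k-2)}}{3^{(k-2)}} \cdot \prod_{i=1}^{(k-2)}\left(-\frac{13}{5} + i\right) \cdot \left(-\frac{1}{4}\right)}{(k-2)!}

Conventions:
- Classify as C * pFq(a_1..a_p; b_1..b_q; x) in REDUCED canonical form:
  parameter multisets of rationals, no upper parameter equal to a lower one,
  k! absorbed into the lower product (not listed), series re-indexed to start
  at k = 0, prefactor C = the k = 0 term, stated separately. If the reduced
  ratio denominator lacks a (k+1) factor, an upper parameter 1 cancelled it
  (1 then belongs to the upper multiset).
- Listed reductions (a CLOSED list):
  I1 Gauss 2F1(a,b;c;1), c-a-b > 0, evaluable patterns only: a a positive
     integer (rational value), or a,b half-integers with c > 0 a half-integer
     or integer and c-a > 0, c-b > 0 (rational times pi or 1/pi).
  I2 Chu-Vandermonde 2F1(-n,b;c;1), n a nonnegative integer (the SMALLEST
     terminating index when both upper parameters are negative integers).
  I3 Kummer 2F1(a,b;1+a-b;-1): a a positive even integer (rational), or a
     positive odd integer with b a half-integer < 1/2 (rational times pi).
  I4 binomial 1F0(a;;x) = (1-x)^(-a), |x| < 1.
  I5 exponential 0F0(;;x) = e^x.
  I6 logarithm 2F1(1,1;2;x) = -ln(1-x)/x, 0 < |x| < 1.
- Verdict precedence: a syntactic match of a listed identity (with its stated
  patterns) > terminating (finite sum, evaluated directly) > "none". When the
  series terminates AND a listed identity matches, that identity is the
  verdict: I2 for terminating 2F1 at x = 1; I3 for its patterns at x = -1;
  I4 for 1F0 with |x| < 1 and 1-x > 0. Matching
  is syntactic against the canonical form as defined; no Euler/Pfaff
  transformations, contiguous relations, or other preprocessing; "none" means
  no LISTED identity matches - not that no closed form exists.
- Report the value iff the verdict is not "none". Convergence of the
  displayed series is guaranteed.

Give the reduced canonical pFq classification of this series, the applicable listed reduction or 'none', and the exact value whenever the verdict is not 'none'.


First insight: x = -\frac{2}{3} and the two geometric factors (prefactor -1/4) combine into one argument.
Consecutive-term ratio: r(k) = -\frac{2}{3} * (k-\frac{8}{5}) / [(k+1)] - rational; roots negated = parameters, x = -\frac{2}{3}, C = -\frac{1}{4}.

Reduced: x = -\frac{2}{3}, 1F0, upper = {-\frac{8}{5}}, lower = {-}, C = -\frac{1}{4}. Verdict: binomial (I4) fires (the 1F0 binomial series: exponent 8/5, x = -\frac{2}{3}). Hence: \left(-\frac{1}{4}\right) \cdot \left(\frac{5}{3}\right)^{\frac{8}{5}}.


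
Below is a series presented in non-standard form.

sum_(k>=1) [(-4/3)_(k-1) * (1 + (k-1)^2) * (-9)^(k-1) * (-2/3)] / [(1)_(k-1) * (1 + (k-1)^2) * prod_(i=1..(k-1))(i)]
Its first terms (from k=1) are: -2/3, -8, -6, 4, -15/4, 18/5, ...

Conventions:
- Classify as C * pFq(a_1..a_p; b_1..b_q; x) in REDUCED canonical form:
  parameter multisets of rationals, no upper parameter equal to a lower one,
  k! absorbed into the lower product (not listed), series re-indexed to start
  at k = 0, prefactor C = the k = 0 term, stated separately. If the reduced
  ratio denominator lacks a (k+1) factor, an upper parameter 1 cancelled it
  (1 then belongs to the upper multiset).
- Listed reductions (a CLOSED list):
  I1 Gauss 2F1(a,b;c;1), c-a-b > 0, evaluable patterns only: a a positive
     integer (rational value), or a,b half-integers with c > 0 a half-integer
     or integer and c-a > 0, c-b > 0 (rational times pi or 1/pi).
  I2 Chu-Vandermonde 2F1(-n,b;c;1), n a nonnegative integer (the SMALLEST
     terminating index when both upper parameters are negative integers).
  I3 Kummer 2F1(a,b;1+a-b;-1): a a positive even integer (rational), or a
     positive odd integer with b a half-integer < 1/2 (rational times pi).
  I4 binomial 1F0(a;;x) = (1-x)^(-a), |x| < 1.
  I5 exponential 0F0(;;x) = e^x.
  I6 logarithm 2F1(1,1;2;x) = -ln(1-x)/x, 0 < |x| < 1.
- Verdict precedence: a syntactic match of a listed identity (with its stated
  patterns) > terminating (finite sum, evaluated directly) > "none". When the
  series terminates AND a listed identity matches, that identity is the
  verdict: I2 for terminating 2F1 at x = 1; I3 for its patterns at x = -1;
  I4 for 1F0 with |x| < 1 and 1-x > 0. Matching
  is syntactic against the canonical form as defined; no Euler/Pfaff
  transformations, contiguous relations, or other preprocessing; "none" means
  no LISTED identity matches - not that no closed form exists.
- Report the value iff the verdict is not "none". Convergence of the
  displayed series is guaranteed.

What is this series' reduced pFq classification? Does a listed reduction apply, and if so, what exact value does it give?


Reduced: x = -9, 1F1, upper = {-4/3}, lower = {1}, C = -2/3. Verdict: none - this 1F1 at x = -9 matches no listed pattern, and upper {-4/3} holds no stopper.

Structural cue: x = (-9) and the lower running product (C = -2/3) is a rising factorial.
Ratio: r(k) = (-9) * (k-4/3) / [(k+1) (k+1)] - rational in k. x = (-9); t_0 = -2/3; negate the roots.


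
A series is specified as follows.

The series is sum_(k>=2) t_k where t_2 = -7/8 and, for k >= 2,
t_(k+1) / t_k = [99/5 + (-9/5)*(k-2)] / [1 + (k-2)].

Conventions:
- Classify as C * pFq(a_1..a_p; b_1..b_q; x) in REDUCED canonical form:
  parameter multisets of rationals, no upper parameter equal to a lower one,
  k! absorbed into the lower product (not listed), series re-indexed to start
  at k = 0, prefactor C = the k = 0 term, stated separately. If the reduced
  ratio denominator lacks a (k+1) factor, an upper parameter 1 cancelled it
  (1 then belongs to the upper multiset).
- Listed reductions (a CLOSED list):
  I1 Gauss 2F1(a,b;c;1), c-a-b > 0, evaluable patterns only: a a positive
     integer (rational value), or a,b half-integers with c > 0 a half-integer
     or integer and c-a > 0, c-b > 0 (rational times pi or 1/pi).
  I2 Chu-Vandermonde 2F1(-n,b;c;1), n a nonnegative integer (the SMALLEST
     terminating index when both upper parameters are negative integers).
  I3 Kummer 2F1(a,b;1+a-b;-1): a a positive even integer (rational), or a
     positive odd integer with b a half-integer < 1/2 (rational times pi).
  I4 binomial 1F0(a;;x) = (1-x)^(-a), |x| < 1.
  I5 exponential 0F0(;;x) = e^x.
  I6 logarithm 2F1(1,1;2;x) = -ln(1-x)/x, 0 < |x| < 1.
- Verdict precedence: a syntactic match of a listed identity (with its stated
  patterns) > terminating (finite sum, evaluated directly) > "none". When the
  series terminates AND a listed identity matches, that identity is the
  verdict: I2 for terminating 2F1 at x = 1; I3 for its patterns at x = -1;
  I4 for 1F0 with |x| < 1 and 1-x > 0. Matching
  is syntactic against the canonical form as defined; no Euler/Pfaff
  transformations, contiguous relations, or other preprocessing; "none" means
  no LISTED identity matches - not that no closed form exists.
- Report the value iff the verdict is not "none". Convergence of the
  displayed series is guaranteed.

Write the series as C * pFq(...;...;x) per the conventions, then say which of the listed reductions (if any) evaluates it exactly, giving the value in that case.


At argument -9/5: a 1F0 with upper {-11}, lower {-}, scaled by C = -7/8. Verdict: terminating - upper -11 stops the sum at k = 11; the 12 terms are added exactly. Value: -3543369523456/48828125.

First insight: x = (-9/5) and roots of the ratio polynomials (C = -7/8, x = -9/5) are the negated parameters.
Step ratio: r(k) = (-9/5) * (k-11) / [(k+1)] ; factor over Q: parameters, x = (-9/5), and C = -7/8.


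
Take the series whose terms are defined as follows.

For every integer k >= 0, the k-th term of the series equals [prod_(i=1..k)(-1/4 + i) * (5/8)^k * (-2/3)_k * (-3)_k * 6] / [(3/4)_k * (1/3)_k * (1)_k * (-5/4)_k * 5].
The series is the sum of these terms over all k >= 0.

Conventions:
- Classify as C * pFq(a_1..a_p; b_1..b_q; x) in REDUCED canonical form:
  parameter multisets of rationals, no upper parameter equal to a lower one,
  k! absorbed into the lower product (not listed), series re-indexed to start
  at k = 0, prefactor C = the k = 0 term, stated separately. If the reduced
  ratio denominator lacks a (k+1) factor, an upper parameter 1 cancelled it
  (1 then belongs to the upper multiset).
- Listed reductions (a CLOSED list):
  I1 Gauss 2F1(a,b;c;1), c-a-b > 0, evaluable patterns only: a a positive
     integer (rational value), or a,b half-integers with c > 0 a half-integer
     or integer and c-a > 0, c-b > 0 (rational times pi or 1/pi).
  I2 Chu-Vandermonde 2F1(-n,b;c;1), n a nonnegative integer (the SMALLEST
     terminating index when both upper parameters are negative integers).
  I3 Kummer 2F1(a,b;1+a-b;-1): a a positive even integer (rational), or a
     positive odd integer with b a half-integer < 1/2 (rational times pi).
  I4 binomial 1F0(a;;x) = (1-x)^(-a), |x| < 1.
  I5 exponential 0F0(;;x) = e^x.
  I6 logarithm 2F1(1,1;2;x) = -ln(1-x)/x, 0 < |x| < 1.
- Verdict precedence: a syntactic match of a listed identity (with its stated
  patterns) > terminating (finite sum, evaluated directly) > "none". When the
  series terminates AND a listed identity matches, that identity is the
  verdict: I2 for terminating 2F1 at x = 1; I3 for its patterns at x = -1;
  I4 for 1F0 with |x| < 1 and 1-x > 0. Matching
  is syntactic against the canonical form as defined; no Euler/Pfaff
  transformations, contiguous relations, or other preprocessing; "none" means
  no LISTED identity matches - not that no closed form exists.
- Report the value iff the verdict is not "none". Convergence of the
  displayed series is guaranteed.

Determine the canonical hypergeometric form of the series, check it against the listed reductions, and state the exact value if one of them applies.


Canonical form: C = 6/5 times 2F2 with upper {-3, -2/3}, lower {-5/4, 1/3}, x = 5/8. Verdict: terminating (-3 upstairs). 4 nonzero terms in all; added directly. Exact value: -601/140.

Structural cue: t_0 = 6/5 here, and the running product (prefactor 6/5) telescopes to a rising factorial.
Adjacent-term ratio: r(k) = (5/8) * (k-3) (k-2/3) / [(k-5/4) (k+1/3) (k+1)] - rational; roots negated = parameters, x = (5/8), C = 6/5.


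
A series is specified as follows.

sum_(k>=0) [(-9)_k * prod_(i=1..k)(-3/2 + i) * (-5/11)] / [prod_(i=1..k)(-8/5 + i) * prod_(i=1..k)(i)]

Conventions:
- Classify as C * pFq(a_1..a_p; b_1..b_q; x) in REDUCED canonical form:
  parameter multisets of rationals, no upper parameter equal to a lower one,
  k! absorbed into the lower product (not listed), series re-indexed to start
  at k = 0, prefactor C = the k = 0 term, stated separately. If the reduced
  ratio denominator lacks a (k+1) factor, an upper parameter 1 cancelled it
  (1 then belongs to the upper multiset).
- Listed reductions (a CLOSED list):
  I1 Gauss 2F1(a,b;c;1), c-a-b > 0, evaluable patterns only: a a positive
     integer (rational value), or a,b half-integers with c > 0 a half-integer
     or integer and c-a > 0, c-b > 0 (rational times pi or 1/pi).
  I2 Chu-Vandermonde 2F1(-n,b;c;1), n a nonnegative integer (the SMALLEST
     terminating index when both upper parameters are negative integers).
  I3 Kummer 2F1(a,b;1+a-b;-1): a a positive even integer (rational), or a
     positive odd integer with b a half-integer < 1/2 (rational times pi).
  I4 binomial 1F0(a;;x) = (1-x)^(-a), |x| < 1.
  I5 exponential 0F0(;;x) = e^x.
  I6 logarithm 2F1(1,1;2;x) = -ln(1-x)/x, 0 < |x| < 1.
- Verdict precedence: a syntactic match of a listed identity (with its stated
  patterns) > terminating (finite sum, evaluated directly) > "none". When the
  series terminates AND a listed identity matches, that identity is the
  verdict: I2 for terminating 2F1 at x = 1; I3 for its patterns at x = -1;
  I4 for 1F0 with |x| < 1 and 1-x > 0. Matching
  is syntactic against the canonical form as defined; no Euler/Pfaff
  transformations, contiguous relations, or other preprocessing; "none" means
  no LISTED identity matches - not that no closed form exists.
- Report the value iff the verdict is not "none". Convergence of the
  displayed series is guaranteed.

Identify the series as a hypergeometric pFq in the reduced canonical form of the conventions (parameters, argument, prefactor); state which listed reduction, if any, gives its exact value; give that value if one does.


Prefactor -5/11, argument 1: 2F1 with upper {-9, -1/2} over lower {-3/5}. Verdict at x = 1: Chu-Vandermonde (I2) matches (terminating 2F1 at x = 1 with n = 9, b = -1/2, c = -3/5). Its exact value is -26876328115/59854553088.

Key step: t_0 being -5/11, the running product (C = -5/11, x = 1) telescopes to a rising factorial.
Consecutive-term ratio: r(k) = 1 * (k-9) (k-1/2) / [(k-3/5) (k+1)] - rational in k, leading ratio 1; with t_0 = -5/11, classification follows.


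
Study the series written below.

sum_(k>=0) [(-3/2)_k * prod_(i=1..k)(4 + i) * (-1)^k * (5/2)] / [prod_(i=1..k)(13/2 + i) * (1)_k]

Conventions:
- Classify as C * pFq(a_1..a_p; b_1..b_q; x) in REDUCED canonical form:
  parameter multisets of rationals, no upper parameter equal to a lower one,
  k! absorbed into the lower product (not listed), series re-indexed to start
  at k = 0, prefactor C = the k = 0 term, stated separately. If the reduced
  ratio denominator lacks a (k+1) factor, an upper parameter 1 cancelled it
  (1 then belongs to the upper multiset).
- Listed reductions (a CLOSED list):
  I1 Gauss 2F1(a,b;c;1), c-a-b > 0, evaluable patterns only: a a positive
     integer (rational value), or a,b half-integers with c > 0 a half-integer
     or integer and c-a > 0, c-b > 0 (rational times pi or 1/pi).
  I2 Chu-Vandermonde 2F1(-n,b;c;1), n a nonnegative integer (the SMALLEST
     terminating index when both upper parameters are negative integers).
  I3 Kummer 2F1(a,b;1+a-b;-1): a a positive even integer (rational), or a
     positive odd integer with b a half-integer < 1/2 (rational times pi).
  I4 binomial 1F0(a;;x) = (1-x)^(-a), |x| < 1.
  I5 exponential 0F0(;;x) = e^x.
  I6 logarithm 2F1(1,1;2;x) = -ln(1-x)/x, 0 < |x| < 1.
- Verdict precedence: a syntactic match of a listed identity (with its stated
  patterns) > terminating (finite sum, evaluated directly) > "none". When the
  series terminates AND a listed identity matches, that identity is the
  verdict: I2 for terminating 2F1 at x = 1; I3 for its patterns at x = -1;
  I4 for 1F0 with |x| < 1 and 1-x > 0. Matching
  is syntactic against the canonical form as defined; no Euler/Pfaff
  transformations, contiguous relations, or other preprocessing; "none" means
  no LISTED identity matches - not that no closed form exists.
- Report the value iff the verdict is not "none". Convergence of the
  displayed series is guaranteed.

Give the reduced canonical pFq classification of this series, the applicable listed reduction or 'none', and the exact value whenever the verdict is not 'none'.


Canonical form: C = 5/2 times 2F1 with upper {-3/2, 5}, lower {15/2}, x = -1. Verdict (x = -1): Kummer's theorem (I3) applies (x = -1; c = 15/2 equals 1+a-b for upper {-3/2, 5}: listed pattern). Exact value: (225225/131072) * pi.

Structural cue: from the first term 5/2: the lower running product (prefactor 5/2) is a rising factorial.
Ratio: r(k) = (-1) * (k-3/2) (k+5) / [(k+15/2) (k+1)] - rational; roots negated = parameters, x = (-1), C = 5/2.


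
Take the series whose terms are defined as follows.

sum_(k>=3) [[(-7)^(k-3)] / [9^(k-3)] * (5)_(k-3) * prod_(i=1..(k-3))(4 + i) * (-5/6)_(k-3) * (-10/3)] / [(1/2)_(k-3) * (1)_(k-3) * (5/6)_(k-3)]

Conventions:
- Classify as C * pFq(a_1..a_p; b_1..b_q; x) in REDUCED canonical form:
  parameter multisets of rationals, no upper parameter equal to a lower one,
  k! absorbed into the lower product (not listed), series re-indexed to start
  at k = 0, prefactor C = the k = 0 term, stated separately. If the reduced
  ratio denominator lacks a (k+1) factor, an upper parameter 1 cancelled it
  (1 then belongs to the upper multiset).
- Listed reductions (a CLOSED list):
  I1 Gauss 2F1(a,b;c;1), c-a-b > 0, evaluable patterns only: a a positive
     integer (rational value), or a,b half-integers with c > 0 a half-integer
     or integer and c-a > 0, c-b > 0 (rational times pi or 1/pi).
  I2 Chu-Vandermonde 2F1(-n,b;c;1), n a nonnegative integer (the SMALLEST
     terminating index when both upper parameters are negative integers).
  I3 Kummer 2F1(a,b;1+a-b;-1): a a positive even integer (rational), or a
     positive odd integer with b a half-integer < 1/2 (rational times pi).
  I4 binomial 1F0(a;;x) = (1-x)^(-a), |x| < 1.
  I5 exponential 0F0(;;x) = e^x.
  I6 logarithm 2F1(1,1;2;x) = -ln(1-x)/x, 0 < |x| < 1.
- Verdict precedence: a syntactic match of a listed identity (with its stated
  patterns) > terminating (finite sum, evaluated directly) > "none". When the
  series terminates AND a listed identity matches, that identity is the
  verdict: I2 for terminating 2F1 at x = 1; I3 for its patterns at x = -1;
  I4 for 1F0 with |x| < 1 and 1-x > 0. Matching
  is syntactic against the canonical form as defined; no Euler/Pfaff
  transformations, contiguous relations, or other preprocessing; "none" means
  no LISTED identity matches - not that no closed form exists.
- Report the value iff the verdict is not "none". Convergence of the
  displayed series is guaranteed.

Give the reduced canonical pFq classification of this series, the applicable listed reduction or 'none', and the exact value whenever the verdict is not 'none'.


Structural cue: t_0 = -10/3 here, and the running product (C = -10/3, x = -7/9) telescopes to a rising factorial.
Adjacent-term ratio: r(k) = (-7/9) * (k-5/6) (k+5) (k+5) / [(k+1/2) (k+5/6) (k+1)] - poly over poly, x = (-7/9) from leading terms; C = -10/3 at k = 0.

Canonical form: C = -10/3 times 3F2 with upper {-5/6, 5, 5}, lower {1/2, 5/6}, x = -7/9. Verdict: none - at argument -7/9 the multisets {-5/6, 5, 5} ; {1/2, 5/6} match no listed identity.


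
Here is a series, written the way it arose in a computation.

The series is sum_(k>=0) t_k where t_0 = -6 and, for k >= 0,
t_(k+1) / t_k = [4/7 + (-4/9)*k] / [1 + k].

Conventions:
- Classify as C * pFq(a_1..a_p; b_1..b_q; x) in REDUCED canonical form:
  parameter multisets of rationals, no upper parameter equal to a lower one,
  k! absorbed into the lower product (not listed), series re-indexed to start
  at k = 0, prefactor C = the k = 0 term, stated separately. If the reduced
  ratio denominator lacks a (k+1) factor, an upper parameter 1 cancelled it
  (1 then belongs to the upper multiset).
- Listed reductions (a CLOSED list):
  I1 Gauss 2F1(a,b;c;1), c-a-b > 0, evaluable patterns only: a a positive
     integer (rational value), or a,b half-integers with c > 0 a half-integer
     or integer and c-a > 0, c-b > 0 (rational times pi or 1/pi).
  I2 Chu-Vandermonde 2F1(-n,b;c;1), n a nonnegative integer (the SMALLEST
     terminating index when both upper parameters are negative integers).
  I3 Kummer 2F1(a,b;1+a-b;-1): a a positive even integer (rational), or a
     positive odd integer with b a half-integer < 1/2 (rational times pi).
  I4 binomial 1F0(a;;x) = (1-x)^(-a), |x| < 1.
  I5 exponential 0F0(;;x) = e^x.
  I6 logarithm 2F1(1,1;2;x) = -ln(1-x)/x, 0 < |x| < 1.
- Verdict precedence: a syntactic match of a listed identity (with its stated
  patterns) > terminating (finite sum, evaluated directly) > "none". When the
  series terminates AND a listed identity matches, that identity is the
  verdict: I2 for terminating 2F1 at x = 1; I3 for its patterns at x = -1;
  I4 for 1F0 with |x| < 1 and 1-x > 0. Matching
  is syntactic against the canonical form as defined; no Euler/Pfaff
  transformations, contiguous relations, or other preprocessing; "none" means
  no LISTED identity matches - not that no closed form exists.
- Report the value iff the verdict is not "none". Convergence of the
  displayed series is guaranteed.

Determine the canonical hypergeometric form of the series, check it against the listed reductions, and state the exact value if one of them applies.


First insight: t_0 being -6, factor the ratio over Q (C = -6, x = -4/9): negated roots = parameters.
Term ratio: r(k) = (-4/9) * (k-9/7) / [(k+1)] - poly over poly, x = (-4/9) from leading terms; C = -6 at k = 0.

The series (x = -4/9) is 1F0: upper {-9/7}, lower {-}, prefactor -6. Verdict at x = -4/9: the I4 binomial reduction matches (the 1F0 binomial series: exponent 9/7, x = -4/9). Sum: (-6) * (13/9)^(9/7).


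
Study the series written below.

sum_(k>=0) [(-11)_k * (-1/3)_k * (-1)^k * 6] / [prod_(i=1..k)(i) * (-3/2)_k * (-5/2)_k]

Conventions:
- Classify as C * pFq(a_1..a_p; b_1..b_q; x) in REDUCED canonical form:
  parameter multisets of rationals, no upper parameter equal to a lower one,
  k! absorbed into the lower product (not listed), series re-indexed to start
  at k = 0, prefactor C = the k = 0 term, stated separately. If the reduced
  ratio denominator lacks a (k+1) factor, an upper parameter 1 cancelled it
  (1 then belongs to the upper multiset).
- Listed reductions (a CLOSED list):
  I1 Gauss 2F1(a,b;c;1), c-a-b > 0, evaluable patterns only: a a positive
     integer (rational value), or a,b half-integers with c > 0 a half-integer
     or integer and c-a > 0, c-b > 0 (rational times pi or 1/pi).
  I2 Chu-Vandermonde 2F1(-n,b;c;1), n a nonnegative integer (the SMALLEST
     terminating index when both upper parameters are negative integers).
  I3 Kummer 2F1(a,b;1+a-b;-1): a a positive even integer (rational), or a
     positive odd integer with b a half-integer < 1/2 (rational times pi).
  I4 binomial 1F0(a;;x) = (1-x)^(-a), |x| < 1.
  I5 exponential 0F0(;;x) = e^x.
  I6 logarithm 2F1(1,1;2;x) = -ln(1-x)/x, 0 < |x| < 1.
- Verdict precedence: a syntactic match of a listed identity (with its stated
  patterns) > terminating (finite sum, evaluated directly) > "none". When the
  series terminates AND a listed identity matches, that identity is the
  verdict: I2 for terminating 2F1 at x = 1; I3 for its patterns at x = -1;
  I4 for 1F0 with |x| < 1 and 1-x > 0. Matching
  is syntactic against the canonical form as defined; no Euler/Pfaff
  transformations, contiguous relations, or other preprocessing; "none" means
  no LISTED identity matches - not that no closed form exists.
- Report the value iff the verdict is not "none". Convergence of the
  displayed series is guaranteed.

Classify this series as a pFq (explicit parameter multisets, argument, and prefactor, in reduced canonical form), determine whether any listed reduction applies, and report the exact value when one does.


Canonical form: C = 6 times 2F2 with upper {-11, -1/3}, lower {-5/2, -3/2}, x = -1. Verdict: terminating - upper parameter -11 makes this a finite sum (last index 11), evaluated exactly. Value: 5577398758393591286/436283898175125.

Structural cue: t_0 = 6 here, and the product of the first k integers (C = 6, x = -1) is k!.
Term ratio: r(k) = (-1) * (k-11) (k-1/3) / [(k-5/2) (k-3/2) (k+1)] - rational in k, leading ratio (-1); with t_0 = 6, classification follows.


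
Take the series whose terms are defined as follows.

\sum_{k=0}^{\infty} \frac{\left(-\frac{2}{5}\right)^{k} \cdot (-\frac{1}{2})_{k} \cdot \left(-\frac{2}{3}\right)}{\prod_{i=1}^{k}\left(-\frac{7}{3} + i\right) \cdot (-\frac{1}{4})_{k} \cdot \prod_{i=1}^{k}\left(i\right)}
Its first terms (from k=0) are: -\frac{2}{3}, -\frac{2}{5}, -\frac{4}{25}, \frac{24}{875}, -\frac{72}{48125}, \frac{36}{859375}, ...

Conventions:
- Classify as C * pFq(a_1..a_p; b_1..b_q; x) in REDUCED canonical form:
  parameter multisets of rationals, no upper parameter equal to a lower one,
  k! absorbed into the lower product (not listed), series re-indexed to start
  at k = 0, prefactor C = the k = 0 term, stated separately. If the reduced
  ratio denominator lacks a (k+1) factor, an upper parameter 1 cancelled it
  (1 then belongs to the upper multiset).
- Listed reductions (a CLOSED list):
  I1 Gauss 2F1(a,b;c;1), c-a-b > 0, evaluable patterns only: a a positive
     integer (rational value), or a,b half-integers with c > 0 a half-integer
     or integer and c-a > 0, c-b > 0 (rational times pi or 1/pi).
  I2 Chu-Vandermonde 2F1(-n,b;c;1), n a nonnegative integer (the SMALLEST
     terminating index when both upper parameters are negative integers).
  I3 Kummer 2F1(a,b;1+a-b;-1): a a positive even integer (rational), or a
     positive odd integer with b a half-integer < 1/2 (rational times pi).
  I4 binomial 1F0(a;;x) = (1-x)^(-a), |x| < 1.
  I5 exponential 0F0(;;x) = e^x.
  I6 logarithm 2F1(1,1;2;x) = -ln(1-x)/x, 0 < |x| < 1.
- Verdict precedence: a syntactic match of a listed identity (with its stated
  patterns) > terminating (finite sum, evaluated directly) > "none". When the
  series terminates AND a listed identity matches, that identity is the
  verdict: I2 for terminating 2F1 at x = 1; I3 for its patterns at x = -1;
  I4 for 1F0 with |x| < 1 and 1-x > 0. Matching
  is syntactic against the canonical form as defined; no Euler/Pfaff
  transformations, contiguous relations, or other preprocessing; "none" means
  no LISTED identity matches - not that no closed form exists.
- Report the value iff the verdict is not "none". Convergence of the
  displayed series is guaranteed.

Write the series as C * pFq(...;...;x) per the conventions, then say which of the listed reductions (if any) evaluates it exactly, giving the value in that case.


First insight: from the first term -\frac{2}{3}: the product of the first k integers (C = -2/3) is k!.
Consecutive-term ratio: r(k) = -\frac{2}{5} * (k-\frac{1}{2}) / [(k-\frac{4}{3}) (k-\frac{1}{4}) (k+1)] - rational in k, leading ratio -\frac{2}{5}; with t_0 = -\frac{2}{3}, classification follows.

The series (x = -\frac{2}{5}) is 1F2: upper {-\frac{1}{2}}, lower {-\frac{4}{3}, -\frac{1}{4}}, prefactor -\frac{2}{3}. Verdict: none here - no I1-I6 shape fits x = -\frac{2}{5} with lower {-\frac{4}{3}, -\frac{1}{4}}.


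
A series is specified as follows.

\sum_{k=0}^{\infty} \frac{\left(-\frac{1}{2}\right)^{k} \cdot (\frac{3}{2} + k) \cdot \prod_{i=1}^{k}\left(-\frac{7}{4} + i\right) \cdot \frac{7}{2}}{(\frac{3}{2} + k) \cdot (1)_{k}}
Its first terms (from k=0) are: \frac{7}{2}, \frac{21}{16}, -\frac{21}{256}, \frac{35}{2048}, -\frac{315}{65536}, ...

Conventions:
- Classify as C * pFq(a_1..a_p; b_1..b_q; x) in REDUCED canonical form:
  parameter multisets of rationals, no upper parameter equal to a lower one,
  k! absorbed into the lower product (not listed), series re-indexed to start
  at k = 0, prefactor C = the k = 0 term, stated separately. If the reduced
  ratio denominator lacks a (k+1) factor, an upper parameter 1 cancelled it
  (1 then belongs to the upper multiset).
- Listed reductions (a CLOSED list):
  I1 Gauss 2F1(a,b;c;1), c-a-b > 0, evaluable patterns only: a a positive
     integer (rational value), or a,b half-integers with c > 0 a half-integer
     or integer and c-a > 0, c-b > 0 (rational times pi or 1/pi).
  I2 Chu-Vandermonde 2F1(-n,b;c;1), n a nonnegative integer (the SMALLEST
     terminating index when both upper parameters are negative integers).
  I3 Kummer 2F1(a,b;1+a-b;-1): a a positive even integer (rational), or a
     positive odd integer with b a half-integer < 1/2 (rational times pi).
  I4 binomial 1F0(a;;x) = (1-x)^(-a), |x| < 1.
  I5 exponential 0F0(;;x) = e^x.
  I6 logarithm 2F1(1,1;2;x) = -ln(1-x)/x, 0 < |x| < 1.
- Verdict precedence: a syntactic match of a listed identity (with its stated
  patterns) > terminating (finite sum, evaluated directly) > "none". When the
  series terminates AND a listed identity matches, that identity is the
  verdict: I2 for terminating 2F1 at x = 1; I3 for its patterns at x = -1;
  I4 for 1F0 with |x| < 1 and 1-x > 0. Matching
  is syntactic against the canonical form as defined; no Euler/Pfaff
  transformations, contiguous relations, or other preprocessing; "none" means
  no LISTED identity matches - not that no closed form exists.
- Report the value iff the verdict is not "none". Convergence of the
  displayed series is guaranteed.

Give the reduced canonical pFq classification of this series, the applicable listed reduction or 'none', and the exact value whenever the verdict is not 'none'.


First insight: from the first term \frac{7}{2}: striking the common factor k + 3/2 reduces the term (C = 7/2).
Ratio: r(k) = -\frac{1}{2} * (k-\frac{3}{4}) / [(k+1)] - rational in k. x = -\frac{1}{2}; t_0 = \frac{7}{2}; negate the roots.

Classification (C = \frac{7}{2}): 1F0 with upper {-\frac{3}{4}}, lower {-}, argument x = -\frac{1}{2}. Verdict: this is binomial (I4) (the 1F0 binomial series: exponent 3/4, x = -\frac{1}{2}). Its exact value is \frac{7}{2} \cdot \left(\frac{3}{2}\right)^{\frac{3}{4}}.


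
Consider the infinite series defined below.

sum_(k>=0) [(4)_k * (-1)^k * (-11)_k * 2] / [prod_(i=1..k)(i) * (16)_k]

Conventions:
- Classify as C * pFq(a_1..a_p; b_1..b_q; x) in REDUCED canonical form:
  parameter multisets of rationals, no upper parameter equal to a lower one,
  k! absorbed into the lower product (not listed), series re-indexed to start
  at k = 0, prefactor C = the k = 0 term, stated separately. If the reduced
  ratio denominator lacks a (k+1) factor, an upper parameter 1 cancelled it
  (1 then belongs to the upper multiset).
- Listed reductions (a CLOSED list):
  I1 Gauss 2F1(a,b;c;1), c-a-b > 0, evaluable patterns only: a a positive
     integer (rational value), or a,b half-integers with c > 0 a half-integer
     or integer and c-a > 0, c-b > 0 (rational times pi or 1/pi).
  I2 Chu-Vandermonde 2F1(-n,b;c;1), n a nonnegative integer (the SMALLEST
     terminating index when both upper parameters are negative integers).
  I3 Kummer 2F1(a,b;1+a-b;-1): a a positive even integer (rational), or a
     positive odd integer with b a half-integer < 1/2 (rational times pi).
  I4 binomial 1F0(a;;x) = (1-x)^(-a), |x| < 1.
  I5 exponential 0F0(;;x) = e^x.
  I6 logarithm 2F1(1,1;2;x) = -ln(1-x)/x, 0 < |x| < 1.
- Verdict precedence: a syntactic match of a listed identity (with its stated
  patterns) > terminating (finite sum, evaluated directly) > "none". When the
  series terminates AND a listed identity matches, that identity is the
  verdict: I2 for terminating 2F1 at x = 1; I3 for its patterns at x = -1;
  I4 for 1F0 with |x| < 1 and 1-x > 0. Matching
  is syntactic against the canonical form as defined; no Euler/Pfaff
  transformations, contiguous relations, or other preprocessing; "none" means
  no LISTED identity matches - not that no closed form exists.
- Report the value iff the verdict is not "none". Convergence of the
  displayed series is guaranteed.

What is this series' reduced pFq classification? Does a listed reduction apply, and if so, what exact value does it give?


x = -1 here; the reduced form reads 2F1, upper {-11, 4}, lower {16}, C = 2. Verdict: the Kummer evaluation I3 matches (x = -1; c = 16 equals 1+a-b for upper {-11, 4}: listed pattern). Sum: 35.

First insight: from the first term 2: the product of the first k integers (C = 2) is k!.
Term ratio: r(k) = (-1) * (k-11) (k+4) / [(k+16) (k+1)] - rational; roots negated = parameters, x = (-1), C = 2.
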